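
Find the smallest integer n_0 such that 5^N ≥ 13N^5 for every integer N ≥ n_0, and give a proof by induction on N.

n_0 = 9

At N = 8: 390625 < 425984, so the inequality fails and n_0 ≥ 9. We prove 5^N ≥ 13N^5 for all N ≥ 9.
For the base case N = 9: 5^N = 1953125 and 13N^5 = 767637, so 1953125 ≥ 767637.
Inductive step: suppose the statement holds for some k ≥ 9, so 5^k ≥ 13k^5.
Then 5^(k + 1) = 5·(5^k) ≥ 5·(13k^5).
Also, for k ≥ 9 we have 5·(13k^5) ≥ 13(k+1)^5, since 5 ≥ (1 + 1/k)^5 for all k ≥ 9.
Combining, 5^(k + 1) ≥ 13(k+1)^5.
By the principle of mathematical induction, the result holds for all N ≥ 9.
Hence the smallest such n_0 is 9.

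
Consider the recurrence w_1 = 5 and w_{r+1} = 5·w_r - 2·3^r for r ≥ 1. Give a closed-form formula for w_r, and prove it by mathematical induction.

Computing the first terms: w_1 = 5, w_2 = 19, w_3 = 77. This suggests w_r = 3^r + 2·5^(r - 1).
When r = 1: the formula gives 5 = 5 = w_1.
For the inductive step, assume it holds for an arbitrary m ≥ 1, so w_m = 3^m + 2·5^(m - 1).
Then w_{m+1} = 5·w_m - 2·3^m = 5·(3^m + 2·5^(m - 1)) - 2·3^m = 3^(m + 1) + 2·5^m = 3^(m+1) + 2·5^((m+1) - 1),
which is the claimed formula at r = m+1.
Hence, by induction on r, the claim holds for every r ≥ 1.

w_r = 3^r + 2·5^(r - 1)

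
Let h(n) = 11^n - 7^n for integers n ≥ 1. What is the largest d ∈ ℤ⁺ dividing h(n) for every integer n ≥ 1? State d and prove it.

Computing the first values: h(1) = 4 and h(2) = 72; gcd(4, 72) = 4, so d ≤ 4.
We prove 4 | 11^n - 7^n for all n ≥ 1 by induction on n.
When n = 1: h(1) = 4 = 4·(1), so 4 | h(1).
For the inductive step, assume it holds for an arbitrary m ≥ 1, i.e. 4 | h(m). Then
11^{m+1} − 7^{m+1} = 11·11^m − 7·7^m = 11·(11^m − 7^m) + (4)·7^m. The first term is divisible by 4 by the inductive hypothesis, and the second term (4)·7^m is divisible by 4 since 4 | 4. Hence 4 | h(m+1).
This completes the induction.
Therefore the largest such d is 4.

d = 4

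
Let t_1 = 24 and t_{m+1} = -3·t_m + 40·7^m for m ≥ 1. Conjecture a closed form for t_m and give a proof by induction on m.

Computing the first terms: t_1 = 24, t_2 = 208, t_3 = 1336. This suggests t_m = -4(-3)^(m - 1) + 4·7^m.
Base step (m = 1): the formula gives 24 = 24 = t_1.
For the inductive step, assume it holds for an arbitrary p ≥ 1, so t_p = -4(-3)^(p - 1) + 4·7^p.
Then t_{p+1} = -3·t_p + 40·7^p = -3·(-4(-3)^(p - 1) + 4·7^p) + 40·7^p = -4(-3)^p + 4·7^(p + 1) = -4(-3)^((p+1) - 1) + 4·7^(p+1),
which is the claimed formula at m = p+1.
By induction, the statement is established for all m ≥ 1.

t_m = -4(-3)^(m - 1) + 4·7^m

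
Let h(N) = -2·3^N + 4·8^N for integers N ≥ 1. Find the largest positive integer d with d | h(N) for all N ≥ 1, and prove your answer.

Computing the first values: h(1) = 26 and h(2) = 238; gcd(26, 238) = 2, so d ≤ 2.
We prove 2 | -2·3^N + 4·8^N for all N ≥ 1 by induction on N.
Base case (N = 1): h(1) = 26 = 2·(13), so 2 | h(1).
For the inductive step, assume it holds for an arbitrary m ≥ 1, i.e. 2 | h(m). Then
h(m+1) − 8·h(m) = (-2·3^(m+1) + 4·8^(m+1)) − 8·(-2·3^m + 4·8^m) = (-2)·3^m·(3 − 8) = (10)·3^m. Since 2 | h(m) by the inductive hypothesis, 2 | 8·h(m); and 2 | 10 since 10 = 2·5. Therefore 2 | h(m+1).
By the principle of mathematical induction, the result holds for all N ≥ 1.
Therefore the largest such d is 2.

d = 2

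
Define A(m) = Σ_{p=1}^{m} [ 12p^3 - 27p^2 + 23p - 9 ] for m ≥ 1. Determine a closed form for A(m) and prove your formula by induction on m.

A(m) = m(3m^3 - 3m^2 + m - 2)

We claim A(m) = m(3m^3 - 3m^2 + m - 2) for all m ≥ 1.
Base case (m = 1): A(1) = -1, and the closed form gives -1. They agree.
Inductive step: suppose the statement holds for some p ≥ 1, so A(p) = p(3p^3 - 3p^2 + p - 2).
Then A(p+1) = A(p) + (12p^3 + 9p^2 + 5p - 1) = (p(3p^3 - 3p^2 + p - 2)) + (12p^3 + 9p^2 + 5p - 1).
Simplifying, A(p+1) = (p + 1)(3p^3 + 6p^2 + 4p - 1) = (p+1)(3(p+1)^3 - 3(p+1)^2 + (p+1) - 2),
which is the closed form with m = p+1.
This completes the induction.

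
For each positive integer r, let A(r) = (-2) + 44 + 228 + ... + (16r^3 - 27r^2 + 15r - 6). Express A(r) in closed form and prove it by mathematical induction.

A(r) = r(4r^3 - r^2 - 2r - 3)

We claim A(r) = r(4r^3 - r^2 - 2r - 3) for all r ≥ 1.
Base case (r = 1): A(1) = -2, and the closed form gives -2. They agree.
Inductive step: assume the claim holds for r = p, so A(p) = p(4p^3 - p^2 - 2p - 3).
Then A(p+1) = A(p) + (16p^3 + 21p^2 + 9p - 2) = (p(4p^3 - p^2 - 2p - 3)) + (16p^3 + 21p^2 + 9p - 2).
Simplifying, A(p+1) = (p + 1)(4p^3 + 11p^2 + 8p - 2) = (p+1)(4(p+1)^3 - (p+1)^2 - 2(p+1) - 3),
which is the closed form with r = p+1.
This completes the induction.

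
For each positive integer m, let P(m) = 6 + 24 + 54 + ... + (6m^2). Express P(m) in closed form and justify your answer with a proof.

We claim P(m) = m(m + 1)(2m + 1) for all m ≥ 1.
Base case (m = 1): P(1) = 6, and the closed form gives 6. They agree.
Inductive step: assume the claim holds for m = k, so P(k) = k(2k^2 + 3k + 1).
Then P(k+1) = P(k) + (6(k + 1)^2) = (k(2k^2 + 3k + 1)) + (6(k + 1)^2).
Simplifying, P(k+1) = (k + 1)(k + 2)(2k + 3) = (k+1)((k+1) + 1)(2(k+1) + 1),
which is the closed form with m = k+1.
This completes the induction.

P(m) = m(m + 1)(2m + 1)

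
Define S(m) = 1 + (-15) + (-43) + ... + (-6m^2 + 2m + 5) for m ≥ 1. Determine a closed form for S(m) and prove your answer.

S(m) = -m(2m^2 + 2m - 5)

We claim S(m) = -m(2m^2 + 2m - 5) for all m ≥ 1.
For the base case m = 1: S(1) = 1, and the closed form gives 1. They agree.
Inductive step: suppose the statement holds for some i ≥ 1, so S(i) = i(-2i^2 - 2i + 5).
Then S(i+1) = S(i) + (-6i^2 - 10i + 1) = (i(-2i^2 - 2i + 5)) + (-6i^2 - 10i + 1).
Simplifying, S(i+1) = -(i + 1)(2i^2 + 6i - 1) = -(i+1)(2(i+1)^2 + 2(i+1) - 5),
which is the closed form with m = i+1.
This completes the induction.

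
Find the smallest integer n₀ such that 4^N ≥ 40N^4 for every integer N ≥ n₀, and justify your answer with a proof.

n₀ = 10

At N = 9: 262144 < 262440, so the inequality fails and n₀ ≥ 10. We prove 4^N ≥ 40N^4 for all N ≥ 10.
When N = 10: 4^N = 1048576 and 40N^4 = 400000, so 1048576 ≥ 400000.
Inductive step: suppose the statement holds for some p ≥ 10, so 4^p ≥ 40p^4.
Then 4^(p + 1) = 4·(4^p) ≥ 4·(40p^4).
Also, for p ≥ 10 we have 4·(40p^4) ≥ 40(p+1)^4, since 4 ≥ (1 + 1/p)^4 for all p ≥ 10.
Combining, 4^(p + 1) ≥ 40(p+1)^4.
This completes the induction.
Hence the smallest such n₀ is 10.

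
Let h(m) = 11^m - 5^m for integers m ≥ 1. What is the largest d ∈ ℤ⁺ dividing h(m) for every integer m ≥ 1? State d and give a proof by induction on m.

d = 6

Computing the first values: h(1) = 6 and h(2) = 96; gcd(6, 96) = 6, so d ≤ 6.
We prove 6 | 11^m - 5^m for all m ≥ 1 by induction on m.
Base case (m = 1): h(1) = 6 = 6·(1), so 6 | h(1).
Inductive step: suppose the statement holds for some j ≥ 1, i.e. 6 | h(j). Then
11^{j+1} − 5^{j+1} = 11·11^j − 5·5^j = 11·(11^j − 5^j) + (6)·5^j. The first term is divisible by 6 by the inductive hypothesis, and the second term (6)·5^j is divisible by 6 since 6 | 6. Hence 6 | h(j+1).
By induction, the statement is established for all m ≥ 1.
Therefore the largest such d is 6.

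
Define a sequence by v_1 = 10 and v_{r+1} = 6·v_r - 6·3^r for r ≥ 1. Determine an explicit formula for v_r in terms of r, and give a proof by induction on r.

Computing the first terms: v_1 = 10, v_2 = 42, v_3 = 198. This suggests v_r = 2·3^r + 4·6^(r - 1).
Base step (r = 1): the formula gives 10 = 10 = v_1.
Suppose the result is true for r = m, so v_m = 2·3^m + 4·6^(m - 1).
Then v_{m+1} = 6·v_m - 6·3^m = 6·(2·3^m + 4·6^(m - 1)) - 6·3^m = 2·3^(m + 1) + 4·6^m = 2·3^(m+1) + 4·6^((m+1) - 1),
which is the claimed formula at r = m+1.
By the principle of mathematical induction, the result holds for all r ≥ 1.

v_r = 2·3^r + 4·6^(r - 1)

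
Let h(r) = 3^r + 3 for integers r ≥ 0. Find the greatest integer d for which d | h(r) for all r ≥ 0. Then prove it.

d = 2

Computing the first values: h(0) = 4 and h(1) = 6; gcd(4, 6) = 2, so d ≤ 2.
We prove 2 | 3^r + 3 for all r ≥ 0 by induction on r.
When r = 0: h(0) = 4 = 2·(2), so 2 | h(0).
Inductive step: suppose the statement holds for some p ≥ 0, i.e. 2 | h(p). Then
h(p+1) = 3^(p+1) + 3 = 3·(3^p + 3) - 6 = 3·h(p) - 6. The first term is divisible by 2 by the inductive hypothesis, and -6 is divisible by 2. Hence 2 | h(p+1).
Hence, by induction on r, the claim holds for every r ≥ 0.
Therefore the largest such d is 2.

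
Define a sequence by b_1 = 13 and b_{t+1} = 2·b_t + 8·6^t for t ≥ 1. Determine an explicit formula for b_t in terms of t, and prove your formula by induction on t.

Computing the first terms: b_1 = 13, b_2 = 74, b_3 = 436. This suggests b_t = 2^(t - 1) + 2·6^t.
For the base case t = 1: the formula gives 13 = 13 = b_1.
Inductive step: suppose the statement holds for some p ≥ 1, so b_p = 2^(p - 1) + 2·6^p.
Then b_{p+1} = 2·b_p + 8·6^p = 2·(2^(p - 1) + 2·6^p) + 8·6^p = 2^p + 2·6^(p + 1) = 2^((p+1) - 1) + 2·6^(p+1),
which is the claimed formula at t = p+1.
By the principle of mathematical induction, the result holds for all t ≥ 1.

b_t = 2^(t - 1) + 2·6^t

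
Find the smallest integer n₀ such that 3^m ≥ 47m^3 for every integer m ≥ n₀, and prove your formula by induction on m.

At m = 9: 19683 < 34263, so the inequality fails and n₀ ≥ 10. We prove 3^m ≥ 47m^3 for all m ≥ 10.
For the base case m = 10: 3^m = 59049 and 47m^3 = 47000, so 59049 ≥ 47000.
Suppose the result is true for m = p, so 3^p ≥ 47p^3.
Then 3^(p + 1) = 3·(3^p) ≥ 3·(47p^3).
Also, for p ≥ 10 we have 3·(47p^3) ≥ 47(p+1)^3, since 3 ≥ (1 + 1/p)^3 for all p ≥ 10.
Combining, 3^(p + 1) ≥ 47(p+1)^3.
This completes the induction.
Hence the smallest such n₀ is 10.

n₀ = 10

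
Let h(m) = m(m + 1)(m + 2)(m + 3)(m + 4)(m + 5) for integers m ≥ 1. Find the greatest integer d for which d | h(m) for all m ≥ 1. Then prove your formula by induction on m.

d = 720

Computing the first values: h(1) = 720 and h(2) = 5040; gcd(720, 5040) = 720, so d ≤ 720.
We prove 720 | m(m + 1)(m + 2)(m + 3)(m + 4)(m + 5) for all m ≥ 1 by induction on m.
For the base case m = 1: h(1) = 720 = 720·(1), so 720 | h(1).
Inductive step: suppose the statement holds for some r ≥ 1, i.e. 720 | h(r). Then
h(r+1) − h(r) = (r+1)·(r+2)·(r+3)·(r+4)·(r+5)·(r+6) − r·(r+1)·(r+2)·(r+3)·(r+4)·(r+5) = (r+1)·(r+2)·(r+3)·(r+4)·(r+5)·[(r+6) − r] = 6·(r+1)·(r+2)·(r+3)·(r+4)·(r+5). The product of 5 consecutive integers is divisible by (5)! = 120, so h(r+1) − h(r) is divisible by 6·120 = 720. By the inductive hypothesis 720 | h(r), hence 720 | h(r+1).
By the principle of mathematical induction, the result holds for all m ≥ 1.
Therefore the largest such d is 720.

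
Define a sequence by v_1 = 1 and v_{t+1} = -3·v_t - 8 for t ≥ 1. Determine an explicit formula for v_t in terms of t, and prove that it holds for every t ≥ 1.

Computing the first terms: v_1 = 1, v_2 = -11, v_3 = 25. This suggests v_t = -(-3)^t - 2.
Base step (t = 1): the formula gives 1 = 1 = v_1.
For the inductive step, assume it holds for an arbitrary i ≥ 1, so v_i = -(-3)^i - 2.
Then v_{i+1} = -3·v_i - 8 = -3·(-(-3)^i - 2) - 8 = -(-3)^(i + 1) - 2,
which is the claimed formula at t = i+1.
By induction, the statement is established for all t ≥ 1.

v_t = -(-3)^t - 2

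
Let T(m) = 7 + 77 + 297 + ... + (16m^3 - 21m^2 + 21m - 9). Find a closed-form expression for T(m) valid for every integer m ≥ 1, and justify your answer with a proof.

T(m) = m(4m^3 + m^2 + 4m - 2)

We claim T(m) = m(4m^3 + m^2 + 4m - 2) for all m ≥ 1.
Base step (m = 1): T(1) = 7, and the closed form gives 7. They agree.
For the inductive step, assume it holds for an arbitrary r ≥ 1, so T(r) = r(4r^3 + r^2 + 4r - 2).
Then T(r+1) = T(r) + (16r^3 + 27r^2 + 27r + 7) = (r(4r^3 + r^2 + 4r - 2)) + (16r^3 + 27r^2 + 27r + 7).
Simplifying, T(r+1) = (r + 1)(4r^3 + 13r^2 + 18r + 7) = (r+1)(4(r+1)^3 + (r+1)^2 + 4(r+1) - 2),
which is the closed form with m = r+1.
By the principle of mathematical induction, the result holds for all m ≥ 1.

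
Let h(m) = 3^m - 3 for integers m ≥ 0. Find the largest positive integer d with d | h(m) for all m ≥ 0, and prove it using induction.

d = 2

Computing the first values: h(0) = -2 and h(1) = 0; gcd(-2, 0) = 2, so d ≤ 2.
We prove 2 | 3^m - 3 for all m ≥ 0 by induction on m.
For the base case m = 0: h(0) = -2 = 2·(-1), so 2 | h(0).
Inductive step: suppose the statement holds for some p ≥ 0, i.e. 2 | h(p). Then
h(p+1) = 3^(p+1) - 3 = 3·(3^p - 3) + 6 = 3·h(p) + 6. The first term is divisible by 2 by the inductive hypothesis, and 6 is divisible by 2. Hence 2 | h(p+1).
This completes the induction.
Therefore the largest such d is 2.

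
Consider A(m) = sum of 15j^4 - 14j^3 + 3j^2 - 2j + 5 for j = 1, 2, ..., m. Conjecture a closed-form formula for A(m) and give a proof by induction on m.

A(m) = m(3m^4 + 4m^3 - m^2 - 3m + 4)

We claim A(m) = m(3m^4 + 4m^3 - m^2 - 3m + 4) for all m ≥ 1.
When m = 1: A(1) = 7, and the closed form gives 7. They agree.
Inductive step: assume the claim holds for m = j, so A(j) = j(3j^4 + 4j^3 - j^2 - 3j + 4).
Then A(j+1) = A(j) + (15j^4 + 46j^3 + 51j^2 + 22j + 7) = (j(3j^4 + 4j^3 - j^2 - 3j + 4)) + (15j^4 + 46j^3 + 51j^2 + 22j + 7).
Simplifying, A(j+1) = (j + 1)(3j^4 + 16j^3 + 29j^2 + 19j + 7) = (j+1)(3(j+1)^4 + 4(j+1)^3 - (j+1)^2 - 3(j+1) + 4),
which is the closed form with m = j+1.
Hence, by induction on m, the claim holds for every m ≥ 1.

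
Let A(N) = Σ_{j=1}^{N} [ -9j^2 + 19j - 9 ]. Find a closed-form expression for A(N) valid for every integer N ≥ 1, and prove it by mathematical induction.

A(N) = -N(3N^2 - 5N + 1)

We claim A(N) = -N(3N^2 - 5N + 1) for all N ≥ 1.
Base case (N = 1): A(1) = 1, and the closed form gives 1. They agree.
Inductive step: assume the claim holds for N = j, so A(j) = j(-3j^2 + 5j - 1).
Then A(j+1) = A(j) + (-9j^2 + j + 1) = (j(-3j^2 + 5j - 1)) + (-9j^2 + j + 1).
Simplifying, A(j+1) = -(j + 1)(3j^2 + j - 1) = -(j+1)(3(j+1)^2 - 5(j+1) + 1),
which is the closed form with N = j+1.
By the principle of mathematical induction, the result holds for all N ≥ 1.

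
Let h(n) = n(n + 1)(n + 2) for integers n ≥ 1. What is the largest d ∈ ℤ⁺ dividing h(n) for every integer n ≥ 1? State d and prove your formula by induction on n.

d = 6

Computing the first values: h(1) = 6 and h(2) = 24; gcd(6, 24) = 6, so d ≤ 6.
We prove 6 | n(n + 1)(n + 2) for all n ≥ 1 by induction on n.
Base case (n = 1): h(1) = 6 = 6·(1), so 6 | h(1).
Suppose the result is true for n = k, i.e. 6 | h(k). Then
h(k+1) − h(k) = (k+1)·(k+2)·(k+3) − k·(k+1)·(k+2) = (k+1)·(k+2)·[(k+3) − k] = 3·(k+1)·(k+2). The product of 2 consecutive integers is divisible by (2)! = 2, so h(k+1) − h(k) is divisible by 3·2 = 6. By the inductive hypothesis 6 | h(k), hence 6 | h(k+1).
By the principle of mathematical induction, the result holds for all n ≥ 1.
Therefore the largest such d is 6.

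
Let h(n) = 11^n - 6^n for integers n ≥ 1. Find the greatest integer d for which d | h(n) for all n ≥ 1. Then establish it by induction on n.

d = 5

Computing the first values: h(1) = 5 and h(2) = 85; gcd(5, 85) = 5, so d ≤ 5.
We prove 5 | 11^n - 6^n for all n ≥ 1 by induction on n.
Base step (n = 1): h(1) = 5 = 5·(1), so 5 | h(1).
For the inductive step, assume it holds for an arbitrary r ≥ 1, i.e. 5 | h(r). Then
11^{r+1} − 6^{r+1} = 11·11^r − 6·6^r = 11·(11^r − 6^r) + (5)·6^r. The first term is divisible by 5 by the inductive hypothesis, and the second term (5)·6^r is divisible by 5 since 5 | 5. Hence 5 | h(r+1).
This completes the induction.
Therefore the largest such d is 5.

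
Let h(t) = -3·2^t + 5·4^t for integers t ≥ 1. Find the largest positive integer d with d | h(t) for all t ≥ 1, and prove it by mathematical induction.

Computing the first values: h(1) = 14 and h(2) = 68; gcd(14, 68) = 2, so d ≤ 2.
We prove 2 | -3·2^t + 5·4^t for all t ≥ 1 by induction on t.
When t = 1: h(1) = 14 = 2·(7), so 2 | h(1).
For the inductive step, assume it holds for an arbitrary p ≥ 1, i.e. 2 | h(p). Then
h(p+1) − 4·h(p) = (-3·2^(p+1) + 5·4^(p+1)) − 4·(-3·2^p + 5·4^p) = (-3)·2^p·(2 − 4) = (6)·2^p. Since 2 | h(p) by the inductive hypothesis, 2 | 4·h(p); and 2 | 6 since 6 = 2·3. Therefore 2 | h(p+1).
By induction, the statement is established for all t ≥ 1.
Therefore the largest such d is 2.

d = 2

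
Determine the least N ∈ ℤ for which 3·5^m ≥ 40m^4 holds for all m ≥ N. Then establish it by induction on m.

At m = 6: 46875 < 51840, so the inequality fails and N ≥ 7. We prove 3·5^m ≥ 40m^4 for all m ≥ 7.
When m = 7: 3·5^m = 234375 and 40m^4 = 96040, so 234375 ≥ 96040.
Inductive step: suppose the statement holds for some k ≥ 7, so 3·5^k ≥ 40k^4.
Then 3·5^(k + 1) = 5·(3·5^k) ≥ 5·(40k^4).
Also, for k ≥ 7 we have 5·(40k^4) ≥ 40(k+1)^4, since 5 ≥ (1 + 1/k)^4 for all k ≥ 7.
Combining, 3·5^(k + 1) ≥ 40(k+1)^4.
Hence, by induction on m, the claim holds for every m ≥ 7.
Hence the smallest such N is 7.

N = 7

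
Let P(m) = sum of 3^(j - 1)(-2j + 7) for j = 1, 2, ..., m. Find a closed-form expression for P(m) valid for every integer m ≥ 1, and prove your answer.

We claim P(m) = 3^m(-m + 4) - 4 for all m ≥ 1.
For the base case m = 1: P(1) = 5, and the closed form gives 5. They agree.
Suppose the result is true for m = j, so P(j) = 3^j(-j + 4) - 4.
Then P(j+1) = P(j) + (3^j(-2j + 5)) = (3^j(-j + 4) - 4) + (3^j(-2j + 5)).
Simplifying, P(j+1) = -3^(j + 1)j + 3^(j + 2) - 4 = 3^(j+1)(-(j+1) + 4) - 4,
which is the closed form with m = j+1.
This completes the induction.

P(m) = 3^m(-m + 4) - 4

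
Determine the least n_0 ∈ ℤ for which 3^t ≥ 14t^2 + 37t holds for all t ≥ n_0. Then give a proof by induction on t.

At t = 5: 243 < 535, so the inequality fails and n_0 ≥ 6. We prove 3^t ≥ 14t^2 + 37t for all t ≥ 6.
Base step (t = 6): 3^t = 729 and 14t^2 + 37t = 726, so 729 ≥ 726.
For the inductive step, assume it holds for an arbitrary p ≥ 6, so 3^p ≥ 14p^2 + 37p.
Then 3^(p + 1) = 3·(3^p) ≥ 3·(14p^2 + 37p).
Also, for p ≥ 6 we have 3·(14p^2 + 37p) ≥ 14(p+1)^2 + 37(p+1), since 3·(14p^2 + 37p) − (14(p+1)^2 + 37(p+1)) = 28p^2 + 46p - 51, which is nonnegative for all p ≥ 6.
Combining, 3^(p + 1) ≥ 14(p+1)^2 + 37(p+1).
Hence, by induction on t, the claim holds for every t ≥ 6.
Hence the smallest such n_0 is 6.

n_0 = 6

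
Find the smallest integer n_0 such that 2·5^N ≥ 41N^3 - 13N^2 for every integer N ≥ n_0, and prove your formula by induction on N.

n_0 = 5

At N = 4: 1250 < 2416, so the inequality fails and n_0 ≥ 5. We prove 2·5^N ≥ 41N^3 - 13N^2 for all N ≥ 5.
Base case (N = 5): 2·5^N = 6250 and 41N^3 - 13N^2 = 4800, so 6250 ≥ 4800.
Suppose the result is true for N = i, so 2·5^i ≥ 41i^3 - 13i^2.
Then 2·5^(i + 1) = 5·(2·5^i) ≥ 5·(41i^3 - 13i^2).
Also, for i ≥ 5 we have 5·(41i^3 - 13i^2) ≥ 41(i+1)^3 - 13(i+1)^2, since 5·(41i^3 - 13i^2) − (41(i+1)^3 - 13(i+1)^2) = 164i^3 - 175i^2 - 97i - 28, which is nonnegative for all i ≥ 5.
Combining, 2·5^(i + 1) ≥ 41(i+1)^3 - 13(i+1)^2.
Hence, by induction on N, the claim holds for every N ≥ 5.
Hence the smallest such n_0 is 5.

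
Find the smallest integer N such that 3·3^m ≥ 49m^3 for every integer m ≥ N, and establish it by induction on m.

At m = 8: 19683 < 25088, so the inequality fails and N ≥ 9. We prove 3·3^m ≥ 49m^3 for all m ≥ 9.
For the base case m = 9: 3·3^m = 59049 and 49m^3 = 35721, so 59049 ≥ 35721.
Suppose the result is true for m = j, so 3·3^j ≥ 49j^3.
Then 3·3^(j + 1) = 3·(3·3^j) ≥ 3·(49j^3).
Also, for j ≥ 9 we have 3·(49j^3) ≥ 49(j+1)^3, since 3 ≥ (1 + 1/j)^3 for all j ≥ 9.
Combining, 3·3^(j + 1) ≥ 49(j+1)^3.
This completes the induction.
Hence the smallest such N is 9.

N = 9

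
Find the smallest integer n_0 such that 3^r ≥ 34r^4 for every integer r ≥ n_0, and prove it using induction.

n_0 = 13

At r = 12: 531441 < 705024, so the inequality fails and n_0 ≥ 13. We prove 3^r ≥ 34r^4 for all r ≥ 13.
When r = 13: 3^r = 1594323 and 34r^4 = 971074, so 1594323 ≥ 971074.
Inductive step: assume the claim holds for r = j, so 3^j ≥ 34j^4.
Then 3^(j + 1) = 3·(3^j) ≥ 3·(34j^4).
Also, for j ≥ 13 we have 3·(34j^4) ≥ 34(j+1)^4, since 3 ≥ (1 + 1/j)^4 for all j ≥ 13.
Combining, 3^(j + 1) ≥ 34(j+1)^4.
By induction, the statement is established for all r ≥ 13.
Hence the smallest such n_0 is 13.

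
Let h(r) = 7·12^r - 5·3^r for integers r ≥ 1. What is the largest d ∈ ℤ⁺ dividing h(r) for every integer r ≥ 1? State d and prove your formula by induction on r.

Computing the first values: h(1) = 69 and h(2) = 963; gcd(69, 963) = 3, so d ≤ 3.
We prove 3 | 7·12^r - 5·3^r for all r ≥ 1 by induction on r.
When r = 1: h(1) = 69 = 3·(23), so 3 | h(1).
Inductive step: suppose the statement holds for some i ≥ 1, i.e. 3 | h(i). Then
h(i+1) − 12·h(i) = (7·12^(i+1) - 5·3^(i+1)) − 12·(7·12^i - 5·3^i) = (-5)·3^i·(3 − 12) = (45)·3^i. Since 3 | h(i) by the inductive hypothesis, 3 | 12·h(i); and 3 | 45 since 45 = 3·15. Therefore 3 | h(i+1).
This completes the induction.
Therefore the largest such d is 3.

d = 3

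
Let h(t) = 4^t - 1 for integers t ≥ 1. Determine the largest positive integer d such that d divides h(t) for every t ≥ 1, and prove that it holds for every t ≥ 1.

Computing the first values: h(1) = 3 and h(2) = 15; gcd(3, 15) = 3, so d ≤ 3.
We prove 3 | 4^t - 1 for all t ≥ 1 by induction on t.
Base case (t = 1): h(1) = 3 = 3·(1), so 3 | h(1).
For the inductive step, assume it holds for an arbitrary p ≥ 1, i.e. 3 | h(p). Then
4^{p+1} − 1^{p+1} = 4·4^p − 1·1^p = 4·(4^p − 1^p) + (3)·1^p. The first term is divisible by 3 by the inductive hypothesis, and the second term (3)·1^p is divisible by 3 since 3 | 3. Hence 3 | h(p+1).
Hence, by induction on t, the claim holds for every t ≥ 1.
Therefore the largest such d is 3.

d = 3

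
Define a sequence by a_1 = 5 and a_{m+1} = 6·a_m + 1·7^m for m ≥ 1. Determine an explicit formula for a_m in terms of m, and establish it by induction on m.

Computing the first terms: a_1 = 5, a_2 = 37, a_3 = 271. This suggests a_m = -2·6^(m - 1) + 7^m.
Base case (m = 1): the formula gives 5 = 5 = a_1.
Suppose the result is true for m = r, so a_r = -2·6^(r - 1) + 7^r.
Then a_{r+1} = 6·a_r + 1·7^r = 6·(-2·6^(r - 1) + 7^r) + 1·7^r = -2·6^r + 7^(r + 1) = -2·6^((r+1) - 1) + 7^(r+1),
which is the claimed formula at m = r+1.
By the principle of mathematical induction, the result holds for all m ≥ 1.

a_m = -2·6^(m - 1) + 7^m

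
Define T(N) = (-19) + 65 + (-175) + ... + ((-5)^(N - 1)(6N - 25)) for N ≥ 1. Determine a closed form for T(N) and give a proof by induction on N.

T(N) = (-5)^N(-N + 4) - 4

We claim T(N) = (-5)^N(-N + 4) - 4 for all N ≥ 1.
Base step (N = 1): T(1) = -19, and the closed form gives -19. They agree.
Inductive step: suppose the statement holds for some m ≥ 1, so T(m) = (-5)^m(-m + 4) - 4.
Then T(m+1) = T(m) + ((-5)^m(6m - 19)) = ((-5)^m(-m + 4) - 4) + ((-5)^m(6m - 19)).
Simplifying, T(m+1) = 5(-5)^m·m - 15(-5)^m - 4 = (-5)^(m+1)(-(m+1) + 4) - 4,
which is the closed form with N = m+1.
Hence, by induction on N, the claim holds for every N ≥ 1.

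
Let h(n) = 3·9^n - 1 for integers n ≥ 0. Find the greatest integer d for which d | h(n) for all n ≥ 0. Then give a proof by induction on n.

d = 2

Computing the first values: h(0) = 2 and h(1) = 26; gcd(2, 26) = 2, so d ≤ 2.
We prove 2 | 3·9^n - 1 for all n ≥ 0 by induction on n.
For the base case n = 0: h(0) = 2 = 2·(1), so 2 | h(0).
Suppose the result is true for n = j, i.e. 2 | h(j). Then
h(j+1) = 3·9^(j+1) - 1 = 9·(3·9^j - 1) + 8 = 9·h(j) + 8. The first term is divisible by 2 by the inductive hypothesis, and 8 is divisible by 2. Hence 2 | h(j+1).
By induction, the statement is established for all n ≥ 0.
Therefore the largest such d is 2.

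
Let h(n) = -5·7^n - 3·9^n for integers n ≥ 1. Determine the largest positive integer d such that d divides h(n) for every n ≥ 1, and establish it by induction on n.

Computing the first values: h(1) = -62 and h(2) = -488; gcd(-62, -488) = 2, so d ≤ 2.
We prove 2 | -5·7^n - 3·9^n for all n ≥ 1 by induction on n.
Base case (n = 1): h(1) = -62 = 2·(-31), so 2 | h(1).
For the inductive step, assume it holds for an arbitrary r ≥ 1, i.e. 2 | h(r). Then
h(r+1) − 9·h(r) = (-5·7^(r+1) - 3·9^(r+1)) − 9·(-5·7^r - 3·9^r) = (-5)·7^r·(7 − 9) = (10)·7^r. Since 2 | h(r) by the inductive hypothesis, 2 | 9·h(r); and 2 | 10 since 10 = 2·5. Therefore 2 | h(r+1).
By the principle of mathematical induction, the result holds for all n ≥ 1.
Therefore the largest such d is 2.

d = 2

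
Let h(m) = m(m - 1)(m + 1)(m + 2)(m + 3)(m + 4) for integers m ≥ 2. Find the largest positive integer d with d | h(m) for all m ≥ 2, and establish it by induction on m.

Computing the first values: h(2) = 720 and h(3) = 5040; gcd(720, 5040) = 720, so d ≤ 720.
We prove 720 | m(m - 1)(m + 1)(m + 2)(m + 3)(m + 4) for all m ≥ 2 by induction on m.
When m = 2: h(2) = 720 = 720·(1), so 720 | h(2).
For the inductive step, assume it holds for an arbitrary j ≥ 2, i.e. 720 | h(j). Then
h(j+1) − h(j) = j·(j+1)·(j+2)·(j+3)·(j+4)·(j+5) − (j-1)·j·(j+1)·(j+2)·(j+3)·(j+4) = j·(j+1)·(j+2)·(j+3)·(j+4)·[(j+5) − (j-1)] = 6·j·(j+1)·(j+2)·(j+3)·(j+4). The product of 5 consecutive integers is divisible by (5)! = 120, so h(j+1) − h(j) is divisible by 6·120 = 720. By the inductive hypothesis 720 | h(j), hence 720 | h(j+1).
By induction, the statement is established for all m ≥ 2.
Therefore the largest such d is 720.

d = 720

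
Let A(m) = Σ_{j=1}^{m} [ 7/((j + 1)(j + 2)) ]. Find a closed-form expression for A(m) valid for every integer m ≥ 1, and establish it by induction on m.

A(m) = 7m/(2(m + 2))

We claim A(m) = 7m/(2(m + 2)) for all m ≥ 1.
Base step (m = 1): A(1) = 7/6, and the closed form gives 7/6. They agree.
Inductive step: assume the claim holds for m = j, so A(j) = 7j/(2(j + 2)).
Then A(j+1) = A(j) + (7/((j + 2)(j + 3))) = (7j/(2(j + 2))) + (7/((j + 2)(j + 3))).
Simplifying, A(j+1) = 7(j + 1)/(2(j + 3)) = 7(j+1)/(2((j+1) + 2)),
which is the closed form with m = j+1.
By the principle of mathematical induction, the result holds for all m ≥ 1.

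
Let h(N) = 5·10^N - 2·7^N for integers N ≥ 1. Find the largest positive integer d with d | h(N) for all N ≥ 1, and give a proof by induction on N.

d = 6

Computing the first values: h(1) = 36 and h(2) = 402; gcd(36, 402) = 6, so d ≤ 6.
We prove 6 | 5·10^N - 2·7^N for all N ≥ 1 by induction on N.
For the base case N = 1: h(1) = 36 = 6·(6), so 6 | h(1).
For the inductive step, assume it holds for an arbitrary m ≥ 1, i.e. 6 | h(m). Then
h(m+1) − 10·h(m) = (5·10^(m+1) - 2·7^(m+1)) − 10·(5·10^m - 2·7^m) = (-2)·7^m·(7 − 10) = (6)·7^m. Since 6 | h(m) by the inductive hypothesis, 6 | 10·h(m); and 6 | 6 since 6 = 6·1. Therefore 6 | h(m+1).
By induction, the statement is established for all N ≥ 1.
Therefore the largest such d is 6.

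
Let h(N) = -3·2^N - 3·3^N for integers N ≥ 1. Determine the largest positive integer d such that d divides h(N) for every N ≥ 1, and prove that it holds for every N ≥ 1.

Computing the first values: h(1) = -15 and h(2) = -39; gcd(-15, -39) = 3, so d ≤ 3.
We prove 3 | -3·2^N - 3·3^N for all N ≥ 1 by induction on N.
For the base case N = 1: h(1) = -15 = 3·(-5), so 3 | h(1).
Inductive step: suppose the statement holds for some r ≥ 1, i.e. 3 | h(r). Then
h(r+1) − 3·h(r) = (-3·2^(r+1) - 3·3^(r+1)) − 3·(-3·2^r - 3·3^r) = (-3)·2^r·(2 − 3) = (3)·2^r. Since 3 | h(r) by the inductive hypothesis, 3 | 3·h(r); and 3 | 3 since 3 = 3·1. Therefore 3 | h(r+1).
By the principle of mathematical induction, the result holds for all N ≥ 1.
Therefore the largest such d is 3.

d = 3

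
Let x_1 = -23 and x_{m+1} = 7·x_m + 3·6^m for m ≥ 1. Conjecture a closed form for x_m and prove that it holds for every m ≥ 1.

Computing the first terms: x_1 = -23, x_2 = -143, x_3 = -893. This suggests x_m = -3·6^m - 5·7^(m - 1).
For the base case m = 1: the formula gives -23 = -23 = x_1.
Inductive step: assume the claim holds for m = j, so x_j = -3·6^j - 5·7^(j - 1).
Then x_{j+1} = 7·x_j + 3·6^j = 7·(-3·6^j - 5·7^(j - 1)) + 3·6^j = -3·6^(j + 1) - 5·7^j = -3·6^(j+1) - 5·7^((j+1) - 1),
which is the claimed formula at m = j+1.
By the principle of mathematical induction, the result holds for all m ≥ 1.

x_m = -3·6^m - 5·7^(m - 1)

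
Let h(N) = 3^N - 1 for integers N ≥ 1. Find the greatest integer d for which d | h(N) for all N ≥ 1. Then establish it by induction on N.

Computing the first values: h(1) = 2 and h(2) = 8; gcd(2, 8) = 2, so d ≤ 2.
We prove 2 | 3^N - 1 for all N ≥ 1 by induction on N.
When N = 1: h(1) = 2 = 2·(1), so 2 | h(1).
Inductive step: suppose the statement holds for some p ≥ 1, i.e. 2 | h(p). Then
3^{p+1} − 1^{p+1} = 3·3^p − 1·1^p = 3·(3^p − 1^p) + (2)·1^p. The first term is divisible by 2 by the inductive hypothesis, and the second term (2)·1^p is divisible by 2 since 2 | 2. Hence 2 | h(p+1).
This completes the induction.
Therefore the largest such d is 2.

d = 2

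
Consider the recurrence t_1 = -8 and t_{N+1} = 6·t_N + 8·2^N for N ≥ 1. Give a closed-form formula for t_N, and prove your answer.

Computing the first terms: t_1 = -8, t_2 = -32, t_3 = -160. This suggests t_N = -2^(N + 1) - 4·6^(N - 1).
Base case (N = 1): the formula gives -8 = -8 = t_1.
Inductive step: assume the claim holds for N = k, so t_k = -2^(k + 1) - 4·6^(k - 1).
Then t_{k+1} = 6·t_k + 8·2^k = 6·(-2^(k + 1) - 4·6^(k - 1)) + 8·2^k = -2^(k + 2) - 4·6^k = -2^((k+1) + 1) - 4·6^((k+1) - 1),
which is the claimed formula at N = k+1.
This completes the induction.

t_N = -2^(N + 1) - 4·6^(N - 1)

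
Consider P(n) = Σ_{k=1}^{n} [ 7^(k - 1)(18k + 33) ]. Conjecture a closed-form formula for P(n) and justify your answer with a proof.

We claim P(n) = 7^n(3n + 5) - 5 for all n ≥ 1.
Base case (n = 1): P(1) = 51, and the closed form gives 51. They agree.
For the inductive step, assume it holds for an arbitrary k ≥ 1, so P(k) = 7^k(3k + 5) - 5.
Then P(k+1) = P(k) + (7^k(18k + 51)) = (7^k(3k + 5) - 5) + (7^k(18k + 51)).
Simplifying, P(k+1) = 21·7^k·k + 56·7^k - 5 = 7^(k+1)(3(k+1) + 5) - 5,
which is the closed form with n = k+1.
By induction, the statement is established for all n ≥ 1.

P(n) = 7^n(3n + 5) - 5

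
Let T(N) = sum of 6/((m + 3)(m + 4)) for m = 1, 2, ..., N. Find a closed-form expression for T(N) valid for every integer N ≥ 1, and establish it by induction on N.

T(N) = 3N/(2(N + 4))

We claim T(N) = 3N/(2(N + 4)) for all N ≥ 1.
When N = 1: T(1) = 3/10, and the closed form gives 3/10. They agree.
Inductive step: assume the claim holds for N = m, so T(m) = 3m/(2(m + 4)).
Then T(m+1) = T(m) + (6/((m + 4)(m + 5))) = (3m/(2(m + 4))) + (6/((m + 4)(m + 5))).
Simplifying, T(m+1) = 3(m + 1)/(2(m + 5)) = 3(m+1)/(2((m+1) + 4)),
which is the closed form with N = m+1.
By induction, the statement is established for all N ≥ 1.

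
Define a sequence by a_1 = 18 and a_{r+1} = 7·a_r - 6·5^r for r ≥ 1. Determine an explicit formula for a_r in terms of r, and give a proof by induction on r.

Computing the first terms: a_1 = 18, a_2 = 96, a_3 = 522. This suggests a_r = 3·5^r + 3·7^(r - 1).
Base case (r = 1): the formula gives 18 = 18 = a_1.
Inductive step: suppose the statement holds for some i ≥ 1, so a_i = 3·5^i + 3·7^(i - 1).
Then a_{i+1} = 7·a_i - 6·5^i = 7·(3·5^i + 3·7^(i - 1)) - 6·5^i = 3·5^(i + 1) + 3·7^i = 3·5^(i+1) + 3·7^((i+1) - 1),
which is the claimed formula at r = i+1.
By the principle of mathematical induction, the result holds for all r ≥ 1.

a_r = 3·5^r + 3·7^(r - 1)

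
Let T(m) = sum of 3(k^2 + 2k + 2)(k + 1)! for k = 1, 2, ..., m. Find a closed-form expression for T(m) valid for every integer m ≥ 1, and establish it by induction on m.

We claim T(m) = (3m + 3)(m + 2)! - 6 for all m ≥ 1.
For the base case m = 1: T(1) = 30, and the closed form gives 30. They agree.
For the inductive step, assume it holds for an arbitrary k ≥ 1, so T(k) = (3k + 3)(k + 2)! - 6.
Then T(k+1) = T(k) + (3(k^2 + 4k + 5)(k + 2)!) = ((3k + 3)(k + 2)! - 6) + (3(k^2 + 4k + 5)(k + 2)!).
Simplifying, T(k+1) = (3(k+1) + 3)((k+1) + 2)! - 6,
which is the closed form with m = k+1.
This completes the induction.

T(m) = (3m + 3)(m + 2)! - 6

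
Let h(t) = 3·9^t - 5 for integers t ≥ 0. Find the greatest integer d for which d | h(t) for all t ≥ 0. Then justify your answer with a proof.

d = 2

Computing the first values: h(0) = -2 and h(1) = 22; gcd(-2, 22) = 2, so d ≤ 2.
We prove 2 | 3·9^t - 5 for all t ≥ 0 by induction on t.
Base case (t = 0): h(0) = -2 = 2·(-1), so 2 | h(0).
Suppose the result is true for t = j, i.e. 2 | h(j). Then
h(j+1) = 3·9^(j+1) - 5 = 9·(3·9^j - 5) + 40 = 9·h(j) + 40. The first term is divisible by 2 by the inductive hypothesis, and 40 is divisible by 2. Hence 2 | h(j+1).
Hence, by induction on t, the claim holds for every t ≥ 0.
Therefore the largest such d is 2.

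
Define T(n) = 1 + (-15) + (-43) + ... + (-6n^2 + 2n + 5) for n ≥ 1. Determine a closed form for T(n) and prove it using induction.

T(n) = -n(2n^2 + 2n - 5)

We claim T(n) = -n(2n^2 + 2n - 5) for all n ≥ 1.
Base case (n = 1): T(1) = 1, and the closed form gives 1. They agree.
For the inductive step, assume it holds for an arbitrary k ≥ 1, so T(k) = k(-2k^2 - 2k + 5).
Then T(k+1) = T(k) + (-6k^2 - 10k + 1) = (k(-2k^2 - 2k + 5)) + (-6k^2 - 10k + 1).
Simplifying, T(k+1) = -(k + 1)(2k^2 + 6k - 1) = -(k+1)(2(k+1)^2 + 2(k+1) - 5),
which is the closed form with n = k+1.
Hence, by induction on n, the claim holds for every n ≥ 1.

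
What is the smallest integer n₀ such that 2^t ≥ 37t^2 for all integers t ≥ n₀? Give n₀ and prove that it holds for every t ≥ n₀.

n₀ = 13

At t = 12: 4096 < 5328, so the inequality fails and n₀ ≥ 13. We prove 2^t ≥ 37t^2 for all t ≥ 13.
Base case (t = 13): 2^t = 8192 and 37t^2 = 6253, so 8192 ≥ 6253.
Inductive step: assume the claim holds for t = m, so 2^m ≥ 37m^2.
Then 2^(m + 1) = 2·(2^m) ≥ 2·(37m^2).
Also, for m ≥ 13 we have 2·(37m^2) ≥ 37(m+1)^2, since 2 ≥ (1 + 1/m)^2 for all m ≥ 13.
Combining, 2^(m + 1) ≥ 37(m+1)^2.
By the principle of mathematical induction, the result holds for all t ≥ 13.
Hence the smallest such n₀ is 13.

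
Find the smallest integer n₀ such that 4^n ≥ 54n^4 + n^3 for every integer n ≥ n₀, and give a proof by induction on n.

At n = 9: 262144 < 355023, so the inequality fails and n₀ ≥ 10. We prove 4^n ≥ 54n^4 + n^3 for all n ≥ 10.
Base case (n = 10): 4^n = 1048576 and 54n^4 + n^3 = 541000, so 1048576 ≥ 541000.
Suppose the result is true for n = m, so 4^m ≥ 54m^4 + m^3.
Then 4^(m + 1) = 4·(4^m) ≥ 4·(54m^4 + m^3).
Also, for m ≥ 10 we have 4·(54m^4 + m^3) ≥ 54(m+1)^4 + (m+1)^3, since 4·(54m^4 + m^3) − (54(m+1)^4 + (m+1)^3) = 162m^4 - 213m^3 - 327m^2 - 219m - 55, which is nonnegative for all m ≥ 10.
Combining, 4^(m + 1) ≥ 54(m+1)^4 + (m+1)^3.
This completes the induction.
Hence the smallest such n₀ is 10.

n₀ = 10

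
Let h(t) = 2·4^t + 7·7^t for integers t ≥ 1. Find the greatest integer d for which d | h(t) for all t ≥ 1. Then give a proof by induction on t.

Computing the first values: h(1) = 57 and h(2) = 375; gcd(57, 375) = 3, so d ≤ 3.
We prove 3 | 2·4^t + 7·7^t for all t ≥ 1 by induction on t.
Base case (t = 1): h(1) = 57 = 3·(19), so 3 | h(1).
Inductive step: assume the claim holds for t = m, i.e. 3 | h(m). Then
h(m+1) − 7·h(m) = (2·4^(m+1) + 7·7^(m+1)) − 7·(2·4^m + 7·7^m) = (2)·4^m·(4 − 7) = (-6)·4^m. Since 3 | h(m) by the inductive hypothesis, 3 | 7·h(m); and 3 | -6 since -6 = 3·-2. Therefore 3 | h(m+1).
Hence, by induction on t, the claim holds for every t ≥ 1.
Therefore the largest such d is 3.

d = 3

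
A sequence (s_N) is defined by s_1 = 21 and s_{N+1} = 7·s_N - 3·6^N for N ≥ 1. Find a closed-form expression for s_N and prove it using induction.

s_N = 3·6^N + 3·7^(N - 1)

Computing the first terms: s_1 = 21, s_2 = 129, s_3 = 795. This suggests s_N = 3·6^N + 3·7^(N - 1).
Base case (N = 1): the formula gives 21 = 21 = s_1.
Inductive step: assume the claim holds for N = m, so s_m = 3·6^m + 3·7^(m - 1).
Then s_{m+1} = 7·s_m - 3·6^m = 7·(3·6^m + 3·7^(m - 1)) - 3·6^m = 3·6^(m + 1) + 3·7^m = 3·6^(m+1) + 3·7^((m+1) - 1),
which is the claimed formula at N = m+1.
By the principle of mathematical induction, the result holds for all N ≥ 1.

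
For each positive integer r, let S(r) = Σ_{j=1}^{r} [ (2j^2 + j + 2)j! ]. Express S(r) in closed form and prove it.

We claim S(r) = (2r + 1)(r + 1)! - 1 for all r ≥ 1.
Base step (r = 1): S(1) = 5, and the closed form gives 5. They agree.
For the inductive step, assume it holds for an arbitrary j ≥ 1, so S(j) = (2j + 1)(j + 1)! - 1.
Then S(j+1) = S(j) + ((2j^2 + 5j + 5)(j + 1)!) = ((2j + 1)(j + 1)! - 1) + ((2j^2 + 5j + 5)(j + 1)!).
Simplifying, S(j+1) = (2(j+1) + 1)((j+1) + 1)! - 1,
which is the closed form with r = j+1.
By induction, the statement is established for all r ≥ 1.

S(r) = (2r + 1)(r + 1)! - 1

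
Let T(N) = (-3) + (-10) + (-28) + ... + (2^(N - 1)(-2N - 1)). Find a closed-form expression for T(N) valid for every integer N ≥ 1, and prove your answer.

T(N) = 2^N(-2N + 1) - 1

We claim T(N) = 2^N(-2N + 1) - 1 for all N ≥ 1.
Base step (N = 1): T(1) = -3, and the closed form gives -3. They agree.
Inductive step: suppose the statement holds for some p ≥ 1, so T(p) = 2^p(-2p + 1) - 1.
Then T(p+1) = T(p) + (2^p(-2p - 3)) = (2^p(-2p + 1) - 1) + (2^p(-2p - 3)).
Simplifying, T(p+1) = -4·2^p·p - 2·2^p - 1 = 2^(p+1)(-2(p+1) + 1) - 1,
which is the closed form with N = p+1.
By the principle of mathematical induction, the result holds for all N ≥ 1.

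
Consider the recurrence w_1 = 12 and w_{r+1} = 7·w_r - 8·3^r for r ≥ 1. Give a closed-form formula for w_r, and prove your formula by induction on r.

Computing the first terms: w_1 = 12, w_2 = 60, w_3 = 348. This suggests w_r = 2·3^r + 6·7^(r - 1).
Base case (r = 1): the formula gives 12 = 12 = w_1.
Suppose the result is true for r = m, so w_m = 2·3^m + 6·7^(m - 1).
Then w_{m+1} = 7·w_m - 8·3^m = 7·(2·3^m + 6·7^(m - 1)) - 8·3^m = 2·3^(m + 1) + 6·7^m = 2·3^(m+1) + 6·7^((m+1) - 1),
which is the claimed formula at r = m+1.
This completes the induction.

w_r = 2·3^r + 6·7^(r - 1)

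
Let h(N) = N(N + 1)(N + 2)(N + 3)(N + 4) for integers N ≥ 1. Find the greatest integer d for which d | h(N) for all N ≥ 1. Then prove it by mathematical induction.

Computing the first values: h(1) = 120 and h(2) = 720; gcd(120, 720) = 120, so d ≤ 120.
We prove 120 | N(N + 1)(N + 2)(N + 3)(N + 4) for all N ≥ 1 by induction on N.
Base step (N = 1): h(1) = 120 = 120·(1), so 120 | h(1).
Suppose the result is true for N = i, i.e. 120 | h(i). Then
h(i+1) − h(i) = (i+1)·(i+2)·(i+3)·(i+4)·(i+5) − i·(i+1)·(i+2)·(i+3)·(i+4) = (i+1)·(i+2)·(i+3)·(i+4)·[(i+5) − i] = 5·(i+1)·(i+2)·(i+3)·(i+4). The product of 4 consecutive integers is divisible by (4)! = 24, so h(i+1) − h(i) is divisible by 5·24 = 120. By the inductive hypothesis 120 | h(i), hence 120 | h(i+1).
By the principle of mathematical induction, the result holds for all N ≥ 1.
Therefore the largest such d is 120.

d = 120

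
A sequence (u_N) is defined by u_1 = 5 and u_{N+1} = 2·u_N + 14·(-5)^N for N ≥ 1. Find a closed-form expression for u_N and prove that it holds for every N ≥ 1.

Computing the first terms: u_1 = 5, u_2 = -60, u_3 = 230. This suggests u_N = -2(-5)^N - 5·2^(N - 1).
When N = 1: the formula gives 5 = 5 = u_1.
For the inductive step, assume it holds for an arbitrary k ≥ 1, so u_k = -2(-5)^k - 5·2^(k - 1).
Then u_{k+1} = 2·u_k + 14·(-5)^k = 2·(-2(-5)^k - 5·2^(k - 1)) + 14·(-5)^k = -2(-5)^(k + 1) - 5·2^k = -2(-5)^(k+1) - 5·2^((k+1) - 1),
which is the claimed formula at N = k+1.
By induction, the statement is established for all N ≥ 1.

u_N = -2(-5)^N - 5·2^(N - 1)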